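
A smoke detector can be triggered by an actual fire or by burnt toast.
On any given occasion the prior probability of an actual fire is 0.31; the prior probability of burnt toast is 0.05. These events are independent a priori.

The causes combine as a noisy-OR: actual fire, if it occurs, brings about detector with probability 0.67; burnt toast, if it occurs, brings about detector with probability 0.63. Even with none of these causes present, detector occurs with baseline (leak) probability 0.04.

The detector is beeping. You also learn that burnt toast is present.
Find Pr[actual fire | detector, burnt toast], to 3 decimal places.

Under noisy-OR, P(detector | causes) = 1 − (1−0.04)·∏(1−qᵢ) over the active causes.
Sum P(detector|·) weighted by the priors over both values of actual fire:
  P(detector | burnt toast) = 0.6448*0.69 + 0.882784*0.31
        = 0.444912 + 0.273663 = 0.718575
Keeping only the actual fire-present terms gives 0.273663, so
  P(actual fire | detector, burnt toast) = 0.273663 / 0.718575 ≈ 0.381

Pr[actual fire | detector, burnt toast] ≈ 0.381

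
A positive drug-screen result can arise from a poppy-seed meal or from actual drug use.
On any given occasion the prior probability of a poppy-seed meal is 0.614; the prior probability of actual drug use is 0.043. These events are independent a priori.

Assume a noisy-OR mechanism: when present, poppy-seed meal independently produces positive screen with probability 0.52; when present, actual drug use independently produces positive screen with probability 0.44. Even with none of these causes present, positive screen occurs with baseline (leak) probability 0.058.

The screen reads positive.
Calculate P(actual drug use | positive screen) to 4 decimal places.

Under noisy-OR, P(positive screen | causes) = 1 − (1−0.058)·∏(1−qᵢ) over the active causes.
Sum P(positive screen|·) weighted by the priors over the 4 (poppy-seed meal, actual drug use) configurations:
  P(positive screen) = 0.058*0.386*0.957 + 0.47248*0.386*0.043 + 0.54784*0.614*0.957 + 0.74679*0.614*0.043
        = 0.021425 + 0.007842 + 0.321910 + 0.019717 = 0.370894
Keeping only the actual drug use-present terms gives 0.027559, so
  P(actual drug use | positive screen) = 0.027559 / 0.370894 ≈ 0.0743

P(actual drug use | positive screen) ≈ 0.0743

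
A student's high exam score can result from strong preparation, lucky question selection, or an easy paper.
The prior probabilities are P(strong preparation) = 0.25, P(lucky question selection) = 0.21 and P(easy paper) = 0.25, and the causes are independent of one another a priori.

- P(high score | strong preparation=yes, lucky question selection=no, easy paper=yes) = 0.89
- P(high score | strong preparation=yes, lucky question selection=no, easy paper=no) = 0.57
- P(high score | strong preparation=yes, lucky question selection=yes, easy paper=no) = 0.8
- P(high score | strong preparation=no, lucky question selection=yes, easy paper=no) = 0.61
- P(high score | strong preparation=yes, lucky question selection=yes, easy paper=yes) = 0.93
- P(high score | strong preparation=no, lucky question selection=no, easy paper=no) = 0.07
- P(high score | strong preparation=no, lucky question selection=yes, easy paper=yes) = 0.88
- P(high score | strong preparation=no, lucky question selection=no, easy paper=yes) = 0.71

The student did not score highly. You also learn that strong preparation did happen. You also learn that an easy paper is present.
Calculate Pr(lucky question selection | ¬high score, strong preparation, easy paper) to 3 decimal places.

Numerator (weight on configurations with lucky question selection): 0.07×0.21 = 0.014700
Normalizer over all consistent configurations: 0.11×0.79 + 0.07×0.21 = 0.101600
Posterior = 0.014700 / 0.101600 ≈ 0.145

Pr(lucky question selection | ¬high score, strong preparation, easy paper) ≈ 0.145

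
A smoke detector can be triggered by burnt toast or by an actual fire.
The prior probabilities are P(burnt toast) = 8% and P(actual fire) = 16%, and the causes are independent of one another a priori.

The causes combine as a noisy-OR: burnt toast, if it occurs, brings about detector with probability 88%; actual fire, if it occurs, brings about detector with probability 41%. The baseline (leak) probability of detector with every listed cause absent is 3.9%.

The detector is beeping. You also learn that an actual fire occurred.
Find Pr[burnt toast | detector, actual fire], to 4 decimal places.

Pr[burnt toast | detector, actual fire] ≈ 0.1577

Under noisy-OR, P(detector | causes) = 1 − (1−0.039)·∏(1−qᵢ) over the active causes.
P(detector | actual fire) = 0.43301*0.92 + 0.931961*0.08 = 0.398369 + 0.074557 = 0.472926
The burnt toast-present share is 0.931961*0.08 = 0.074557.
So P(burnt toast | detector, actual fire) = 0.074557/0.472926 ≈ 0.1577.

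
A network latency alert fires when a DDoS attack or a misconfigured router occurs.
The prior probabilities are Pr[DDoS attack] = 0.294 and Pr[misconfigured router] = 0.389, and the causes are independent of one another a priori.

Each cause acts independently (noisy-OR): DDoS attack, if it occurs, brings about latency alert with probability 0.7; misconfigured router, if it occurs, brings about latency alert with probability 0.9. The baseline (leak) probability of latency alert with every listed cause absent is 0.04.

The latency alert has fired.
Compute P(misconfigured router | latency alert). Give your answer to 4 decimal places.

Under noisy-OR, P(latency alert | causes) = 1 − (1−0.04)·∏(1−qᵢ) over the active causes.
Weight on misconfigured router=true, given the evidence: 0.248269 + 0.111072 = 0.359341
Normalizer over all consistent configurations: 0.04·0.706·0.611 + 0.904·0.706·0.389 + 0.712·0.294·0.611 + 0.9712·0.294·0.389 = 0.504495
P(misconfigured router | latency alert) = 0.359341/0.504495 ≈ 0.7123

P(misconfigured router | latency alert) ≈ 0.7123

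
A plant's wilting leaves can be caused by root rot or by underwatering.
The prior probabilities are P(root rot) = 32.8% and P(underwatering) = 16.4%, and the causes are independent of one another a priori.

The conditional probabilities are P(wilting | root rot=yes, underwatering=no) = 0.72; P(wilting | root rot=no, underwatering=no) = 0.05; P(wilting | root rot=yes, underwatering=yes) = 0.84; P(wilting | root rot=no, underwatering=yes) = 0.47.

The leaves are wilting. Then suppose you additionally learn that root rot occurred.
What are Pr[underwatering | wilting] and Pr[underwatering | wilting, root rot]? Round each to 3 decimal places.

P(wilting) = 0.05*0.672*0.836 + 0.47*0.672*0.164 + 0.72*0.328*0.836 + 0.84*0.328*0.164 = 0.028090 + 0.051798 + 0.197430 + 0.045185 = 0.322503
The underwatering-present share is 0.051798 + 0.045185 = 0.096983.
P(underwatering | wilting) = 0.096983 / 0.322503 ≈ 0.301

Now also conditioning on root rot=true:
For the numerator, keep only underwatering=true terms: 0.84×0.164 = 0.137760
Denominator P(wilting | root rot): 0.72×0.836 + 0.84×0.164 = 0.739680
Posterior = 0.137760 / 0.739680 ≈ 0.186

Pr[underwatering | wilting] ≈ 0.301; Pr[underwatering | wilting, root rot] ≈ 0.186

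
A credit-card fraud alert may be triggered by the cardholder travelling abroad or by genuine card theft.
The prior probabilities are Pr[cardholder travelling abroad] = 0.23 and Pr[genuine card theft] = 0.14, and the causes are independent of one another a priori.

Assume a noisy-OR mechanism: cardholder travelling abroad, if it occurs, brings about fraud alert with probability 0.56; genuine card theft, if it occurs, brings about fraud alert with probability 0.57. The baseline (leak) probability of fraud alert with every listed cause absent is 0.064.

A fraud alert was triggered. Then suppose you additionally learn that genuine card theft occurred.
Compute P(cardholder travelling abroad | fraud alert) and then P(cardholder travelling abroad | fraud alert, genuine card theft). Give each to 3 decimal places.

P(cardholder travelling abroad | fraud alert) ≈ 0.572; P(cardholder travelling abroad | fraud alert, genuine card theft) ≈ 0.291

Under noisy-OR, P(fraud alert | causes) = 1 − (1−0.064)·∏(1−qᵢ) over the active causes.
Numerator (weight on configurations with cardholder travelling abroad): 0.116338 + 0.026498 = 0.142836
The normalizing constant is 0.064*0.77*0.86 + 0.59752*0.77*0.14 + 0.58816*0.23*0.86 + 0.822909*0.23*0.14 = 0.249630
Posterior = 0.142836 / 0.249630 ≈ 0.572

With the extra evidence:
By total probability over both values of cardholder travelling abroad:
  P(fraud alert | genuine card theft) = 0.59752*0.77 + 0.822909*0.23
        = 0.460090 + 0.189269 = 0.649359
Keeping only the cardholder travelling abroad-present terms gives 0.189269, so
  P(cardholder travelling abroad | fraud alert, genuine card theft) = 0.189269 / 0.649359 ≈ 0.291
— genuine card theft explains away the evidence for cardholder travelling abroad.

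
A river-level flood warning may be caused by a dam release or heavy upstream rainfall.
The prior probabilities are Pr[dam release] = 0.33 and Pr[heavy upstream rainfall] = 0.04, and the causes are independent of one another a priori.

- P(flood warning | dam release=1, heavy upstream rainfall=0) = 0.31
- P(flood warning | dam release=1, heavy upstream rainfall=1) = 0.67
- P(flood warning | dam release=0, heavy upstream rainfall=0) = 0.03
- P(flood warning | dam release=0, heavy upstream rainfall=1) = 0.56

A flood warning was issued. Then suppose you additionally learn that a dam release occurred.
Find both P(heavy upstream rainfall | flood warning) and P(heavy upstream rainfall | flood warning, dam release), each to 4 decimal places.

P(heavy upstream rainfall | flood warning) ≈ 0.1687; P(heavy upstream rainfall | flood warning, dam release) ≈ 0.0826

For the numerator, keep only heavy upstream rainfall=true terms: 0.015008 + 0.008844 = 0.023852
Denominator P(flood warning): 0.03·0.67·0.96 + 0.56·0.67·0.04 + 0.31·0.33·0.96 + 0.67·0.33·0.04 = 0.141356
P(heavy upstream rainfall | flood warning) = 0.023852/0.141356 ≈ 0.1687

With the extra evidence:
Sum P(flood warning|·) weighted by the priors over both values of heavy upstream rainfall:
  P(flood warning | dam release) = 0.31×0.96 + 0.67×0.04
        = 0.297600 + 0.026800 = 0.324400
The terms with heavy upstream rainfall present sum to 0.026800, so
  P(heavy upstream rainfall | flood warning, dam release) = 0.026800 / 0.324400 ≈ 0.0826
This is intercausal reasoning (explaining away): once dam release accounts for the flood warning, heavy upstream rainfall becomes less likely.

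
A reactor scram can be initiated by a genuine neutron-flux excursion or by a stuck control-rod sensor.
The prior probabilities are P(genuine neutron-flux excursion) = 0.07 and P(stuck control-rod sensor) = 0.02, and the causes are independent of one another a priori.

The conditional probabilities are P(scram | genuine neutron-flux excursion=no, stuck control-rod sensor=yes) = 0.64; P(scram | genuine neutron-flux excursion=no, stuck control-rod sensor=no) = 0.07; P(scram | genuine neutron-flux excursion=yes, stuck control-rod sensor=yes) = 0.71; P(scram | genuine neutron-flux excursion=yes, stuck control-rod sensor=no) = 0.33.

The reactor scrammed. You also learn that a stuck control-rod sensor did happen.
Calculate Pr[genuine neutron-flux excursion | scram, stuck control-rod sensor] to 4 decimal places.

Sum P(scram|·) weighted by the priors over both values of genuine neutron-flux excursion:
  P(scram | stuck control-rod sensor) = 0.64*0.93 + 0.71*0.07
        = 0.595200 + 0.049700 = 0.644900
Configurations with genuine neutron-flux excursion contribute 0.049700, so
  P(genuine neutron-flux excursion | scram, stuck control-rod sensor) = 0.049700 / 0.644900 ≈ 0.0771

Pr[genuine neutron-flux excursion | scram, stuck control-rod sensor] ≈ 0.0771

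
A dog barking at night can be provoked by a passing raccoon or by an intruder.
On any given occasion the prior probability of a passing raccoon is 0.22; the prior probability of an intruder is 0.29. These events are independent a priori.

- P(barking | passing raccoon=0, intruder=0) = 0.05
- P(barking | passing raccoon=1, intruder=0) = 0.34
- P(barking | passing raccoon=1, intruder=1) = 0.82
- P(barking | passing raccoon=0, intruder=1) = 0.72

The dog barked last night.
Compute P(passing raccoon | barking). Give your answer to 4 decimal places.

P(barking) = 0.05×0.78×0.71 + 0.72×0.78×0.29 + 0.34×0.22×0.71 + 0.82×0.22×0.29 = 0.027690 + 0.162864 + 0.053108 + 0.052316 = 0.295978
Restricting to configurations with passing raccoon present: 0.053108 + 0.052316 = 0.105424.
So P(passing raccoon | barking) = 0.105424/0.295978 ≈ 0.3562.

P(passing raccoon | barking) ≈ 0.3562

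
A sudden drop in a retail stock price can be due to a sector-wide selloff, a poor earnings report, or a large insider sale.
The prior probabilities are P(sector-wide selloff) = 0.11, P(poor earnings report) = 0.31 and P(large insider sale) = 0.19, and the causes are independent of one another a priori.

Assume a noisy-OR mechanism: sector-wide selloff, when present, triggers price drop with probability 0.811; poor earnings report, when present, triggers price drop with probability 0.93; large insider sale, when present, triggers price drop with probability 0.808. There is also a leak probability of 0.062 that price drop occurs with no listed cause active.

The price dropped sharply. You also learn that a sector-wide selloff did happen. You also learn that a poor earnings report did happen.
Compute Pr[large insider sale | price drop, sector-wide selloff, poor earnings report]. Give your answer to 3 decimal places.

Under noisy-OR, P(price drop | causes) = 1 − (1−0.062)·∏(1−qᵢ) over the active causes.
Enumerate both values of large insider sale and weight by the priors:
  P(price drop | sector-wide selloff, poor earnings report) = 0.98759·0.81 + 0.997617·0.19
        = 0.799948 + 0.189547 = 0.989495
Keeping only the large insider sale-present terms gives 0.189547, so
  P(large insider sale | price drop, sector-wide selloff, poor earnings report) = 0.189547 / 0.989495 ≈ 0.192

Pr[large insider sale | price drop, sector-wide selloff, poor earnings report] ≈ 0.192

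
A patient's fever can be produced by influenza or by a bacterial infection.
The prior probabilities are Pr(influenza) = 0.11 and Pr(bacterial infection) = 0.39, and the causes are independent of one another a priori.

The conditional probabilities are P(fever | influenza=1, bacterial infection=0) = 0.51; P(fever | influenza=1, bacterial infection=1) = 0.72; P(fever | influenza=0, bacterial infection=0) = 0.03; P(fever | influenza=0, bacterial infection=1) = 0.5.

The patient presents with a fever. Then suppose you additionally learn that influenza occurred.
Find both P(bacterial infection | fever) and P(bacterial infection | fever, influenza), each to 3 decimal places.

P(fever) = 0.03*0.89*0.61 + 0.5*0.89*0.39 + 0.51*0.11*0.61 + 0.72*0.11*0.39 = 0.016287 + 0.173550 + 0.034221 + 0.030888 = 0.254946
Of this, 0.204438 comes from 0.173550 + 0.030888 (the bacterial infection=true cases).
P(bacterial infection | fever) = 0.204438 / 0.254946 ≈ 0.802

With the extra evidence:
P(fever | influenza) = 0.51·0.61 + 0.72·0.39 = 0.311100 + 0.280800 = 0.591900
Of this, 0.280800 comes from 0.72·0.39 (the bacterial infection=true cases).
P(bacterial infection | fever, influenza) = 0.280800 / 0.591900 ≈ 0.474
This is intercausal reasoning (explaining away): once influenza accounts for the fever, bacterial infection becomes less likely.

P(bacterial infection | fever) ≈ 0.802; P(bacterial infection | fever, influenza) ≈ 0.474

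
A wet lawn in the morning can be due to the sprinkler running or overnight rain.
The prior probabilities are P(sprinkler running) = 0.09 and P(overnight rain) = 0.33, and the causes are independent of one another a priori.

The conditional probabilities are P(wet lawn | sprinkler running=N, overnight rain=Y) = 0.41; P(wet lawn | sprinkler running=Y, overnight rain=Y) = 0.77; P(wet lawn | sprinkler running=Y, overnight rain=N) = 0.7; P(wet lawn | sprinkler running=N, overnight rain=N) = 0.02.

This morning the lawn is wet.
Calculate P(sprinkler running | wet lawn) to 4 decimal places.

P(sprinkler running | wet lawn) ≈ 0.3248

Numerator (weight on configurations with sprinkler running): 0.042210 + 0.022869 = 0.065079
Normalizer over all consistent configurations: 0.02·0.91·0.67 + 0.41·0.91·0.33 + 0.7·0.09·0.67 + 0.77·0.09·0.33 = 0.200396
Posterior = 0.065079 / 0.200396 ≈ 0.3248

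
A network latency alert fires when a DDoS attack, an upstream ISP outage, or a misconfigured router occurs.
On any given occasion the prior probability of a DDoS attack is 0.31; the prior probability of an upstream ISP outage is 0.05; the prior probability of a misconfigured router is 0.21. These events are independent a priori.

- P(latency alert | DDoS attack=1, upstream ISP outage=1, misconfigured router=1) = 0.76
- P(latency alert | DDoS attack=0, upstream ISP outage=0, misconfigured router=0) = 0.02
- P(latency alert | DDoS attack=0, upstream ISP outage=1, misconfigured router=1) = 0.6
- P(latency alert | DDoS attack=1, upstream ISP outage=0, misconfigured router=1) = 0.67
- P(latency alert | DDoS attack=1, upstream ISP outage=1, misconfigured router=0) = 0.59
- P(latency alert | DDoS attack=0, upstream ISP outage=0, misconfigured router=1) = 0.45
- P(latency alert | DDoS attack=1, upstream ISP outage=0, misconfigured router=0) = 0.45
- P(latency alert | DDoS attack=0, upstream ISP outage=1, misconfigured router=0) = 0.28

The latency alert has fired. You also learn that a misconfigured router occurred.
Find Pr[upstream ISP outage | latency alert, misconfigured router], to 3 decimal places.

Pr[upstream ISP outage | latency alert, misconfigured router] ≈ 0.062

Numerator (weight on configurations with upstream ISP outage): 0.020700 + 0.011780 = 0.032480
Normalizer over all consistent configurations: 0.45·0.69·0.95 + 0.6·0.69·0.05 + 0.67·0.31·0.95 + 0.76·0.31·0.05 = 0.524770
Posterior = 0.032480 / 0.524770 ≈ 0.062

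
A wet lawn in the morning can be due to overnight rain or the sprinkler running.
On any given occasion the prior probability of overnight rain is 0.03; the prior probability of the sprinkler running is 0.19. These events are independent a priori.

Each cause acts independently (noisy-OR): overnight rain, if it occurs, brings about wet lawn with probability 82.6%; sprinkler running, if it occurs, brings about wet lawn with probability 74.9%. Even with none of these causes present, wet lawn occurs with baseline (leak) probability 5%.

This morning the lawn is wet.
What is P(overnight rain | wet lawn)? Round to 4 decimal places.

Under noisy-OR, P(wet lawn | causes) = 1 − (1−0.05)·∏(1−qᵢ) over the active causes.
Numerator (weight on configurations with overnight rain): 0.020283 + 0.005464 = 0.025747
Normalizer over all consistent configurations: 0.05*0.97*0.81 + 0.76155*0.97*0.19 + 0.8347*0.03*0.81 + 0.95851*0.03*0.19 = 0.205386
Posterior = 0.025747 / 0.205386 ≈ 0.1254

P(overnight rain | wet lawn) ≈ 0.1254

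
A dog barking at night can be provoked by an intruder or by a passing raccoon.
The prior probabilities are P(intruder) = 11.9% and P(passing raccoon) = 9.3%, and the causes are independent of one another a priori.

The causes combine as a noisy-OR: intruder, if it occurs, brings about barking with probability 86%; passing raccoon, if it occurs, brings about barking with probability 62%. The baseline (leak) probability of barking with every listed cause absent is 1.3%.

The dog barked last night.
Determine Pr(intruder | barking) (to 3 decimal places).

Pr(intruder | barking) ≈ 0.627

Under noisy-OR, P(barking | causes) = 1 − (1−0.013)·∏(1−qᵢ) over the active causes.
P(barking) = 0.013·0.881·0.907 + 0.62494·0.881·0.093 + 0.86182·0.119·0.907 + 0.947492·0.119·0.093 = 0.010388 + 0.051203 + 0.093019 + 0.010486 = 0.165096
Of this, 0.103505 comes from 0.093019 + 0.010486 (the intruder=true cases).
Hence the posterior is 0.103505/0.165096 ≈ 0.627.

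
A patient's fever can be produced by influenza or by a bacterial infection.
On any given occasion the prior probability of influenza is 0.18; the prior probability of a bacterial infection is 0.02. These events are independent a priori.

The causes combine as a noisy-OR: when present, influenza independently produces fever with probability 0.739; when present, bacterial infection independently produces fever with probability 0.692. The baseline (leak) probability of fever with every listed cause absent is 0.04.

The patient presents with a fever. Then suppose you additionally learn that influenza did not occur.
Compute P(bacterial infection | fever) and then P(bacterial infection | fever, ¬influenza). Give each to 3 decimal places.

P(bacterial infection | fever) ≈ 0.083; P(bacterial infection | fever, ¬influenza) ≈ 0.264

Under noisy-OR, P(fever | causes) = 1 − (1−0.04)·∏(1−qᵢ) over the active causes.
Weight on bacterial infection=true, given the evidence: 0.011551 + 0.003322 = 0.014873
Denominator P(fever): 0.04×0.82×0.98 + 0.70432×0.82×0.02 + 0.74944×0.18×0.98 + 0.922828×0.18×0.02 = 0.179218
P(bacterial infection | fever) = 0.014873/0.179218 ≈ 0.083

Now condition on the additional information:
Sum P(fever|·) weighted by the priors over both values of bacterial infection:
  P(fever | ¬influenza) = 0.04*0.98 + 0.70432*0.02
        = 0.039200 + 0.014086 = 0.053286
The terms with bacterial infection present sum to 0.014086, so
  P(bacterial infection | fever, ¬influenza) = 0.014086 / 0.053286 ≈ 0.264
With influenza excluded, bacterial infection must carry more of the explanatory weight for the fever.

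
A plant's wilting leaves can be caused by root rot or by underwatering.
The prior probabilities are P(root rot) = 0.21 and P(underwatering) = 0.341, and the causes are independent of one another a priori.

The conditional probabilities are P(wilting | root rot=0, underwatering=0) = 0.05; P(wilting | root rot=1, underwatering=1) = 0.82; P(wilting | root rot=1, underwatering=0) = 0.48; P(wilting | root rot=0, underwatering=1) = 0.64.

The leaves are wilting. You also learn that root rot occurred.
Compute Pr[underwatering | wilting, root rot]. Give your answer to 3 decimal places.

Pr[underwatering | wilting, root rot] ≈ 0.469

Enumerate both values of underwatering and weight by the priors:
  P(wilting | root rot) = 0.48·0.659 + 0.82·0.341
        = 0.316320 + 0.279620 = 0.595940
Keeping only the underwatering-present terms gives 0.279620, so
  P(underwatering | wilting, root rot) = 0.279620 / 0.595940 ≈ 0.469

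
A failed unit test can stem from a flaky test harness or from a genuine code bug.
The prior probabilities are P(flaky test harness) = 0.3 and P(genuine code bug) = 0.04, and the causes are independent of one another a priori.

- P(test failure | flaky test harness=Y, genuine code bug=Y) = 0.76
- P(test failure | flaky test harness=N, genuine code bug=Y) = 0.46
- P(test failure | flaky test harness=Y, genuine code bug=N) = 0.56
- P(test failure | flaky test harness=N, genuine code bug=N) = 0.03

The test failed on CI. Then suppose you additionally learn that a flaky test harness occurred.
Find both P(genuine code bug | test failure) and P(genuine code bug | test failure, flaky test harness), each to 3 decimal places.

P(genuine code bug | test failure) ≈ 0.108; P(genuine code bug | test failure, flaky test harness) ≈ 0.054

For the numerator, keep only genuine code bug=true terms: 0.012880 + 0.009120 = 0.022000
The normalizing constant is 0.03×0.7×0.96 + 0.46×0.7×0.04 + 0.56×0.3×0.96 + 0.76×0.3×0.04 = 0.203440
Posterior = 0.022000 / 0.203440 ≈ 0.108

Now also conditioning on flaky test harness=true:
Numerator (weight on configurations with genuine code bug): 0.76*0.04 = 0.030400
The normalizing constant is 0.56*0.96 + 0.76*0.04 = 0.568000
Posterior = 0.030400 / 0.568000 ≈ 0.054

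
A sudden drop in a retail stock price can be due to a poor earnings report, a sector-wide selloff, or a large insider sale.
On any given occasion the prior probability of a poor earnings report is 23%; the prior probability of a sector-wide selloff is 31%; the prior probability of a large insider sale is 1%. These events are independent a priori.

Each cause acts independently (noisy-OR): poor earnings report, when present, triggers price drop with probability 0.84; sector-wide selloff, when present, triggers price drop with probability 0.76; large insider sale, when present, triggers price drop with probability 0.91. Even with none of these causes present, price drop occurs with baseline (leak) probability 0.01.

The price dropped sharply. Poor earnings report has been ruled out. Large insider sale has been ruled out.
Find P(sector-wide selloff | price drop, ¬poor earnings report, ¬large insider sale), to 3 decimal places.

Under noisy-OR, P(price drop | causes) = 1 − (1−0.01)·∏(1−qᵢ) over the active causes.
By total probability over both values of sector-wide selloff:
  P(price drop | ¬poor earnings report, ¬large insider sale) = 0.01*0.69 + 0.7624*0.31
        = 0.006900 + 0.236344 = 0.243244
Configurations with sector-wide selloff contribute 0.236344, so
  P(sector-wide selloff | price drop, ¬poor earnings report, ¬large insider sale) = 0.236344 / 0.243244 ≈ 0.972

P(sector-wide selloff | price drop, ¬poor earnings report, ¬large insider sale) ≈ 0.972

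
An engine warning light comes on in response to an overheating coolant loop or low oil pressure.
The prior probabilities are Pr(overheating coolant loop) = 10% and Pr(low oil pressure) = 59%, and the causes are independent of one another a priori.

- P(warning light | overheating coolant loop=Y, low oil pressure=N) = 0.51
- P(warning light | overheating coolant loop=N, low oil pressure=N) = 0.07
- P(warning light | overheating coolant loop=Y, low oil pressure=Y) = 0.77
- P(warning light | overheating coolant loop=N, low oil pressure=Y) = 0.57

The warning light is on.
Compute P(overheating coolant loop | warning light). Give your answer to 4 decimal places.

P(overheating coolant loop | warning light) ≈ 0.1680

P(warning light) = 0.07·0.9·0.41 + 0.57·0.9·0.59 + 0.51·0.1·0.41 + 0.77·0.1·0.59 = 0.025830 + 0.302670 + 0.020910 + 0.045430 = 0.394840
The overheating coolant loop-present share is 0.020910 + 0.045430 = 0.066340.
Hence the posterior is 0.066340/0.394840 ≈ 0.1680.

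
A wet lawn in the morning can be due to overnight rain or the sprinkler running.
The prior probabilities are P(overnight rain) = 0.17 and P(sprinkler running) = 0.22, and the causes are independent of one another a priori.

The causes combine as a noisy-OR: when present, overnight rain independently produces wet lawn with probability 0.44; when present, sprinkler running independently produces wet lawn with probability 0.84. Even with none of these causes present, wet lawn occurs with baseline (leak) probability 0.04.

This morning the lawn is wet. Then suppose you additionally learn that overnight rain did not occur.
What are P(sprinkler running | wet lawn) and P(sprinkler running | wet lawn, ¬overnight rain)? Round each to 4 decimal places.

P(sprinkler running | wet lawn) ≈ 0.6840; P(sprinkler running | wet lawn, ¬overnight rain) ≈ 0.8565

Under noisy-OR, P(wet lawn | causes) = 1 − (1−0.04)·∏(1−qᵢ) over the active causes.
P(wet lawn) = 0.04*0.83*0.78 + 0.8464*0.83*0.22 + 0.4624*0.17*0.78 + 0.913984*0.17*0.22 = 0.025896 + 0.154553 + 0.061314 + 0.034183 = 0.275946
The sprinkler running-present share is 0.154553 + 0.034183 = 0.188736.
Hence the posterior is 0.188736/0.275946 ≈ 0.6840.

Now also conditioning on overnight rain≠true:
Numerator (weight on configurations with sprinkler running): 0.8464*0.22 = 0.186208
The normalizing constant is 0.04*0.78 + 0.8464*0.22 = 0.217408
Posterior = 0.186208 / 0.217408 ≈ 0.8565
Ruling out overnight rain raises the posterior on sprinkler running — the flip side of explaining away.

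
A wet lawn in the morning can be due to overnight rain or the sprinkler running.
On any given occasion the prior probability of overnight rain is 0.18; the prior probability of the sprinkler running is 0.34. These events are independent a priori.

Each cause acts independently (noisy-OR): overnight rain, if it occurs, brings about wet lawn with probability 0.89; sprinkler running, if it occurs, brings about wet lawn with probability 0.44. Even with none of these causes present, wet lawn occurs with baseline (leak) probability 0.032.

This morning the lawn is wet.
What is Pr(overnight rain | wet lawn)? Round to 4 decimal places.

Under noisy-OR, P(wet lawn | causes) = 1 − (1−0.032)·∏(1−qᵢ) over the active causes.
Sum P(wet lawn|·) weighted by the priors over the 4 (overnight rain, sprinkler running) configurations:
  P(wet lawn) = 0.032*0.82*0.66 + 0.45792*0.82*0.34 + 0.89352*0.18*0.66 + 0.940371*0.18*0.34
        = 0.017318 + 0.127668 + 0.106150 + 0.057551 = 0.308687
Keeping only the overnight rain-present terms gives 0.163701, so
  P(overnight rain | wet lawn) = 0.163701 / 0.308687 ≈ 0.5303

Pr(overnight rain | wet lawn) ≈ 0.5303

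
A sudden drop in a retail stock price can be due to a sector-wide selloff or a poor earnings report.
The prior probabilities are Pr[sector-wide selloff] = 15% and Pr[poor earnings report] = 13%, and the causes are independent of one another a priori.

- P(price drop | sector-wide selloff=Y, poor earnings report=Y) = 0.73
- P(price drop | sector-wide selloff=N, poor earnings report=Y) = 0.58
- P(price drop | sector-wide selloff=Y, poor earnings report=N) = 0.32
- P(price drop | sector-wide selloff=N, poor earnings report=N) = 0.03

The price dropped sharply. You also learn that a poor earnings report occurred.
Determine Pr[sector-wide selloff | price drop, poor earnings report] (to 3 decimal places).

Pr[sector-wide selloff | price drop, poor earnings report] ≈ 0.182

Numerator (weight on configurations with sector-wide selloff): 0.73×0.15 = 0.109500
The normalizing constant is 0.58×0.85 + 0.73×0.15 = 0.602500
Posterior = 0.109500 / 0.602500 ≈ 0.182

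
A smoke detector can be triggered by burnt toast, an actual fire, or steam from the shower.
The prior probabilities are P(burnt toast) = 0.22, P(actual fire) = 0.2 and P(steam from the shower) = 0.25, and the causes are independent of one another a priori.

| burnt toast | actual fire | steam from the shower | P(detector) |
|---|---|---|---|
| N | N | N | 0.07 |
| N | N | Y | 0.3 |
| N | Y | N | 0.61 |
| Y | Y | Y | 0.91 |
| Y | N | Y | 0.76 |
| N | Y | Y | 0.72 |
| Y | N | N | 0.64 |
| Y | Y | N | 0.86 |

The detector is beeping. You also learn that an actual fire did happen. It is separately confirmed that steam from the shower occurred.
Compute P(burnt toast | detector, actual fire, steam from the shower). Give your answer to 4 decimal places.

P(burnt toast | detector, actual fire, steam from the shower) ≈ 0.2628

P(detector | actual fire, steam from the shower) = 0.72*0.78 + 0.91*0.22 = 0.561600 + 0.200200 = 0.761800
Of this, 0.200200 comes from 0.91*0.22 (the burnt toast=true cases).
Hence the posterior is 0.200200/0.761800 ≈ 0.2628.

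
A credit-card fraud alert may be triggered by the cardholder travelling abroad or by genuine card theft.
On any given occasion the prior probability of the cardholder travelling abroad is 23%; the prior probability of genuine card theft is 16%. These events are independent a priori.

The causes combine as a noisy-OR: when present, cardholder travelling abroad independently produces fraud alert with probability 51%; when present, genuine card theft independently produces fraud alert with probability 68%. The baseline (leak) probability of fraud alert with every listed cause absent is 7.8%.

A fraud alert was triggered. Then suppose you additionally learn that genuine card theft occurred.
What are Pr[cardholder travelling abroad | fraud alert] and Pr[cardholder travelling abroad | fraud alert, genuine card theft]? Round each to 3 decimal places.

Pr[cardholder travelling abroad | fraud alert] ≈ 0.500; Pr[cardholder travelling abroad | fraud alert, genuine card theft] ≈ 0.266

Under noisy-OR, P(fraud alert | causes) = 1 − (1−0.078)·∏(1−qᵢ) over the active causes.
P(fraud alert) = 0.078×0.77×0.84 + 0.70496×0.77×0.16 + 0.54822×0.23×0.84 + 0.85543×0.23×0.16 = 0.050450 + 0.086851 + 0.105916 + 0.031480 = 0.274697
Of this, 0.137396 comes from 0.105916 + 0.031480 (the cardholder travelling abroad=true cases).
Hence the posterior is 0.137396/0.274697 ≈ 0.500.

Now also conditioning on genuine card theft=true:
Sum P(fraud alert|·) weighted by the priors over both values of cardholder travelling abroad:
  P(fraud alert | genuine card theft) = 0.70496·0.77 + 0.85543·0.23
        = 0.542819 + 0.196749 = 0.739568
Configurations with cardholder travelling abroad contribute 0.196749, so
  P(cardholder travelling abroad | fraud alert, genuine card theft) = 0.196749 / 0.739568 ≈ 0.266
— genuine card theft explains away the evidence for cardholder travelling abroad.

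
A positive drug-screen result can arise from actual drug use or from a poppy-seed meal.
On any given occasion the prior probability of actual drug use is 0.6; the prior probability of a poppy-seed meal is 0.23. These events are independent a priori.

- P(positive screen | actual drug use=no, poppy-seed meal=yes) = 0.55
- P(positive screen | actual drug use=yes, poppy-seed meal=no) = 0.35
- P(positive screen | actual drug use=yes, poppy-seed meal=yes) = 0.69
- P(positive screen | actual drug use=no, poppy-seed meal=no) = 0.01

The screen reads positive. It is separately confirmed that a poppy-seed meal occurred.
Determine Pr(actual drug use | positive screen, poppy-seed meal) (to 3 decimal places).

Pr(actual drug use | positive screen, poppy-seed meal) ≈ 0.653

By total probability over both values of actual drug use:
  P(positive screen | poppy-seed meal) = 0.55·0.4 + 0.69·0.6
        = 0.220000 + 0.414000 = 0.634000
The terms with actual drug use present sum to 0.414000, so
  P(actual drug use | positive screen, poppy-seed meal) = 0.414000 / 0.634000 ≈ 0.653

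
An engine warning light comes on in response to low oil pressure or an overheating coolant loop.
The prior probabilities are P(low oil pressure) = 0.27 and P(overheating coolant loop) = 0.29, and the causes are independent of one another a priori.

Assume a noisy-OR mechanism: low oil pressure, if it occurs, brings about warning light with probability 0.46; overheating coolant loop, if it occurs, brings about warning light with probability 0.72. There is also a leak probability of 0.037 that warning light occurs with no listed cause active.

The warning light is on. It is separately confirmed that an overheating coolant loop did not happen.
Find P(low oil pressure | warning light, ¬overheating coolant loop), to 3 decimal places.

Under noisy-OR, P(warning light | causes) = 1 − (1−0.037)·∏(1−qᵢ) over the active causes.
P(warning light | ¬overheating coolant loop) = 0.037*0.73 + 0.47998*0.27 = 0.027010 + 0.129595 = 0.156605
Restricting to configurations with low oil pressure present: 0.47998*0.27 = 0.129595.
Hence the posterior is 0.129595/0.156605 ≈ 0.828.

P(low oil pressure | warning light, ¬overheating coolant loop) ≈ 0.828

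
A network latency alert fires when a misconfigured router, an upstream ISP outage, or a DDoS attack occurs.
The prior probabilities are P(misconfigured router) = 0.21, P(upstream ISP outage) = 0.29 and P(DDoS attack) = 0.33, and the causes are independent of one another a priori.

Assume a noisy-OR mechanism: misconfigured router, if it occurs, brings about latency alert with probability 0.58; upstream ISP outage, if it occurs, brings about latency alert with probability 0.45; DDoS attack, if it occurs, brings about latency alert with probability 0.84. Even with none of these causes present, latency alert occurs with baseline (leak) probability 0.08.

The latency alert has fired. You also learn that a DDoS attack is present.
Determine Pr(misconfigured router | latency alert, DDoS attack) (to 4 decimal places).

Pr(misconfigured router | latency alert, DDoS attack) ≈ 0.2239

Under noisy-OR, P(latency alert | causes) = 1 − (1−0.08)·∏(1−qᵢ) over the active causes.
Enumerate the 4 (misconfigured router, upstream ISP outage) configurations and weight by the priors:
  P(latency alert | DDoS attack) = 0.8528*0.79*0.71 + 0.91904*0.79*0.29 + 0.938176*0.21*0.71 + 0.965997*0.21*0.29
        = 0.478336 + 0.210552 + 0.139882 + 0.058829 = 0.887599
The terms with misconfigured router present sum to 0.198711, so
  P(misconfigured router | latency alert, DDoS attack) = 0.198711 / 0.887599 ≈ 0.2239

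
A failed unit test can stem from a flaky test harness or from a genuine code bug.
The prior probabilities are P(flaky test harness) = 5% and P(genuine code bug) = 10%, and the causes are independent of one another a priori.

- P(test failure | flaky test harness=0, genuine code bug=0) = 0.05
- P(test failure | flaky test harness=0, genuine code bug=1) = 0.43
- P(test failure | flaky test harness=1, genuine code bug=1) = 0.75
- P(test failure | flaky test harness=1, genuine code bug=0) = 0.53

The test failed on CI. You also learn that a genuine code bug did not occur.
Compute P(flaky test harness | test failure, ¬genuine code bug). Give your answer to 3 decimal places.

P(test failure | ¬genuine code bug) = 0.05×0.95 + 0.53×0.05 = 0.047500 + 0.026500 = 0.074000
Of this, 0.026500 comes from 0.53×0.05 (the flaky test harness=true cases).
Hence the posterior is 0.026500/0.074000 ≈ 0.358.

P(flaky test harness | test failure, ¬genuine code bug) ≈ 0.358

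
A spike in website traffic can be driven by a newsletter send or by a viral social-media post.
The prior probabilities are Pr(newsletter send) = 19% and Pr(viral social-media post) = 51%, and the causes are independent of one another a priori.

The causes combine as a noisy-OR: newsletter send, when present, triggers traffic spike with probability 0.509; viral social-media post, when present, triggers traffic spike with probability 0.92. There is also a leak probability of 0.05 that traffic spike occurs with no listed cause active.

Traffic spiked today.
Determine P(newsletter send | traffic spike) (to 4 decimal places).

Under noisy-OR, P(traffic spike | causes) = 1 − (1−0.05)·∏(1−qᵢ) over the active causes.
Sum P(traffic spike|·) weighted by the priors over the 4 (newsletter send, viral social-media post) configurations:
  P(traffic spike) = 0.05·0.81·0.49 + 0.924·0.81·0.51 + 0.53355·0.19·0.49 + 0.962684·0.19·0.51
        = 0.019845 + 0.381704 + 0.049674 + 0.093284 = 0.544507
The terms with newsletter send present sum to 0.142958, so
  P(newsletter send | traffic spike) = 0.142958 / 0.544507 ≈ 0.2625

P(newsletter send | traffic spike) ≈ 0.2625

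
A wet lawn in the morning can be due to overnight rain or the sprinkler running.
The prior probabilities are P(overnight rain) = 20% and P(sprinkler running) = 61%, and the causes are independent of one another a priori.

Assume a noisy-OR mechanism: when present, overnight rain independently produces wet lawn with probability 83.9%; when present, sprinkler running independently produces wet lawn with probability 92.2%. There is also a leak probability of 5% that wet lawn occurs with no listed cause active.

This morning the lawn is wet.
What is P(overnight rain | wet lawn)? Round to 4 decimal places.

P(overnight rain | wet lawn) ≈ 0.2853

Under noisy-OR, P(wet lawn | causes) = 1 − (1−0.05)·∏(1−qᵢ) over the active causes.
By total probability over the 4 (overnight rain, sprinkler running) configurations:
  P(wet lawn) = 0.05*0.8*0.39 + 0.9259*0.8*0.61 + 0.84705*0.2*0.39 + 0.98807*0.2*0.61
        = 0.015600 + 0.451839 + 0.066070 + 0.120545 = 0.654054
The terms with overnight rain present sum to 0.186615, so
  P(overnight rain | wet lawn) = 0.186615 / 0.654054 ≈ 0.2853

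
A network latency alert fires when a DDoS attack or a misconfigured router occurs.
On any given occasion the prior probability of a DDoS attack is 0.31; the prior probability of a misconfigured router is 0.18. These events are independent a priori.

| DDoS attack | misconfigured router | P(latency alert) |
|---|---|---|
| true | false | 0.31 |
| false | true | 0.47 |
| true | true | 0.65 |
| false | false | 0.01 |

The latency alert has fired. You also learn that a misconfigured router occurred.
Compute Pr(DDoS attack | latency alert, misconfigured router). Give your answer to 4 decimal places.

Pr(DDoS attack | latency alert, misconfigured router) ≈ 0.3832

P(latency alert | misconfigured router) = 0.47·0.69 + 0.65·0.31 = 0.324300 + 0.201500 = 0.525800
Of this, 0.201500 comes from 0.65·0.31 (the DDoS attack=true cases).
P(DDoS attack | latency alert, misconfigured router) = 0.201500 / 0.525800 ≈ 0.3832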